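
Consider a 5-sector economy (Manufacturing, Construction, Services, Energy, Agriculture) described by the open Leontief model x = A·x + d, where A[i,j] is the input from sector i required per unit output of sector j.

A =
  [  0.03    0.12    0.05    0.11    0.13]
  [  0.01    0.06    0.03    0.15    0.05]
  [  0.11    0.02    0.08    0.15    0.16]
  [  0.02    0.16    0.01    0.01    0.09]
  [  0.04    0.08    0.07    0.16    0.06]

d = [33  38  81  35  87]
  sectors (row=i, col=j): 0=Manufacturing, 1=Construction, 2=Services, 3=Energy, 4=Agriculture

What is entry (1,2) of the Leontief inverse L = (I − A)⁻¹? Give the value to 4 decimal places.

L[1,2] = 0.0463

Form M = I − A:
  [  0.97   -0.12   -0.05   -0.11   -0.13]
  [ -0.01    0.94   -0.03   -0.15   -0.05]
  [ -0.11   -0.02    0.92   -0.15   -0.16]
  [ -0.02   -0.16   -0.01    0.99   -0.09]
  [ -0.04   -0.08   -0.07   -0.16    0.94]
Leontief inverse L = M⁻¹:
  [  1.0534    0.1839    0.0795    0.1872    0.1869]
  [  0.0243    1.1081    0.0463    0.1919    0.0886]
  [  0.1427    0.1031    1.1188    0.2396    0.2386]
  [  0.0324    0.1969    0.0291    1.0677    0.1221]
  [  0.0630    0.1433    0.0956    0.2239    1.1179]
Total output x = L · d:
  x_0 = 1.0534·33 + 0.1839·38 + 0.0795·81 + 0.1872·35 + 0.1869·87 = 71.0050
  x_1 = 0.0243·33 + 1.1081·38 + 0.0463·81 + 0.1919·35 + 0.0886·87 = 61.0794
  x_2 = 0.1427·33 + 0.1031·38 + 1.1188·81 + 0.2396·35 + 0.2386·87 = 128.3961
  x_3 = 0.0324·33 + 0.1969·38 + 0.0291·81 + 1.0677·35 + 0.1221·87 = 58.8981
  x_4 = 0.0630·33 + 0.1433·38 + 0.0956·81 + 0.2239·35 + 1.1179·87 = 120.3595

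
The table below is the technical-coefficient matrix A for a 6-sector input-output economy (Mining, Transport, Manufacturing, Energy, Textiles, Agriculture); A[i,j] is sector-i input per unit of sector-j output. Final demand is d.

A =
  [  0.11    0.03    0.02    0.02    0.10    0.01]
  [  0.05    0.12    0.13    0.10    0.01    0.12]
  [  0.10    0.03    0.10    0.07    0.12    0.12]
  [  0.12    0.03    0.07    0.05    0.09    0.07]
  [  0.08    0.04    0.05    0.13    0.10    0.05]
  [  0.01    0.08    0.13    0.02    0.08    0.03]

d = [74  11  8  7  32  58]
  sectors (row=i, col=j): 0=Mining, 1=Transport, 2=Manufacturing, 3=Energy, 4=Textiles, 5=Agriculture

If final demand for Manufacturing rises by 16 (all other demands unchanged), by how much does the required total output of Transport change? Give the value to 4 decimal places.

3.4706

Form M = I − A:
  [  0.89   -0.03   -0.02   -0.02   -0.10   -0.01]
  [ -0.05    0.88   -0.13   -0.10   -0.01   -0.12]
  [ -0.10   -0.03    0.90   -0.07   -0.12   -0.12]
  [ -0.12   -0.03   -0.07    0.95   -0.09   -0.07]
  [ -0.08   -0.04   -0.05   -0.13    0.90   -0.05]
  [ -0.01   -0.08   -0.13   -0.02   -0.08    0.97]
Leontief inverse L = M⁻¹:
  [  1.1529    0.0527    0.0506    0.0540    0.1440    0.0360]
  [  0.1217    1.1745    0.2169    0.1582    0.0882    0.1894]
  [  0.1740    0.0757    1.1729    0.1298    0.2052    0.1762]
  [  0.1807    0.0651    0.1236    1.0962    0.1569    0.1124]
  [  0.1471    0.0769    0.1075    0.1812    1.1694    0.0977]
  [  0.0611    0.1152    0.1870    0.0686    0.1359    1.0809]
Total output x = L · d:
  x_0 = 1.1529·74 + 0.0527·11 + 0.0506·8 + 0.0540·7 + 0.1440·32 + 0.0360·58 = 93.3723
  x_1 = 0.1217·74 + 1.1745·11 + 0.2169·8 + 0.1582·7 + 0.0882·32 + 0.1894·58 = 38.5751
  x_2 = 0.1740·74 + 0.0757·11 + 1.1729·8 + 0.1298·7 + 0.2052·32 + 0.1762·58 = 40.7836
  x_3 = 0.1807·74 + 0.0651·11 + 0.1236·8 + 1.0962·7 + 0.1569·32 + 0.1124·58 = 34.2930
  x_4 = 0.1471·74 + 0.0769·11 + 0.1075·8 + 0.1812·7 + 1.1694·32 + 0.0977·58 = 56.9449
  x_5 = 0.0611·74 + 0.1152·11 + 0.1870·8 + 0.0686·7 + 0.1359·32 + 1.0809·58 = 74.8073
Δx_1 = L[1,2] · Δd_2 = 0.2169 · 16 = 3.4706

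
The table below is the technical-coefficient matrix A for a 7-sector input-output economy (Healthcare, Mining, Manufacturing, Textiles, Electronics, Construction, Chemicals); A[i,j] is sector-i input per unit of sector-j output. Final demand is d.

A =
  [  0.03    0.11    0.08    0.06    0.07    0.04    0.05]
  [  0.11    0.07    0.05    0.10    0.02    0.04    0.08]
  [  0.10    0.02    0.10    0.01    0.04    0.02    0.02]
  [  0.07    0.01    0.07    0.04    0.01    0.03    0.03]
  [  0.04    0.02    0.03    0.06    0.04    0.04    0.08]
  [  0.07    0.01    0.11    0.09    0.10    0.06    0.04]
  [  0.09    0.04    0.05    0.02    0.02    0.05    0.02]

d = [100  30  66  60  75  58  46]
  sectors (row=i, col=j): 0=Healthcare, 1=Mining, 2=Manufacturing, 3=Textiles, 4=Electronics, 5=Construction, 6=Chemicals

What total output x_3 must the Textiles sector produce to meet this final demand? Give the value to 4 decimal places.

Form M = I − A:
  [  0.97   -0.11   -0.08   -0.06   -0.07   -0.04   -0.05]
  [ -0.11    0.93   -0.05   -0.10   -0.02   -0.04   -0.08]
  [ -0.10   -0.02    0.90   -0.01   -0.04   -0.02   -0.02]
  [ -0.07   -0.01   -0.07    0.96   -0.01   -0.03   -0.03]
  [ -0.04   -0.02   -0.03   -0.06    0.96   -0.04   -0.08]
  [ -0.07   -0.01   -0.11   -0.09   -0.10    0.94   -0.04]
  [ -0.09   -0.04   -0.05   -0.02   -0.02   -0.05    0.98]
Leontief inverse L = M⁻¹:
  [  1.0832    0.1383    0.1275    0.0974    0.0968    0.0663    0.0827]
  [  0.1633    1.1049    0.1029    0.1383    0.0501    0.0686    0.1118]
  [  0.1338    0.0442    1.1370    0.0332    0.0632    0.0377    0.0413]
  [  0.0988    0.0283    0.1017    1.0588    0.0287    0.0450    0.0460]
  [  0.0741    0.0387    0.0633    0.0832    1.0596    0.0592    0.0997]
  [  0.1206    0.0367    0.1638    0.1248    0.1324    1.0874    0.0715]
  [  0.1227    0.0633    0.0856    0.0460    0.0431    0.0684    1.0413]
Total output x = L · d:
  x_0 = 1.0832·100 + 0.1383·30 + 0.1275·66 + 0.0974·60 + 0.0968·75 + 0.0663·58 + 0.0827·46 = 141.6460
  x_1 = 0.1633·100 + 1.1049·30 + 0.1029·66 + 0.1383·60 + 0.0501·75 + 0.0686·58 + 0.1118·46 = 77.4457
  x_2 = 0.1338·100 + 0.0442·30 + 1.1370·66 + 0.0332·60 + 0.0632·75 + 0.0377·58 + 0.0413·46 = 100.5670
  x_3 = 0.0988·100 + 0.0283·30 + 0.1017·66 + 1.0588·60 + 0.0287·75 + 0.0450·58 + 0.0460·46 = 87.8591
  x_4 = 0.0741·100 + 0.0387·30 + 0.0633·66 + 0.0832·60 + 1.0596·75 + 0.0592·58 + 0.0997·46 = 105.2372
  x_5 = 0.1206·100 + 0.0367·30 + 0.1638·66 + 0.1248·60 + 0.1324·75 + 1.0874·58 + 0.0715·46 = 107.7555
  x_6 = 0.1227·100 + 0.0633·30 + 0.0856·66 + 0.0460·60 + 0.0431·75 + 0.0684·58 + 1.0413·46 = 77.6776

87.8591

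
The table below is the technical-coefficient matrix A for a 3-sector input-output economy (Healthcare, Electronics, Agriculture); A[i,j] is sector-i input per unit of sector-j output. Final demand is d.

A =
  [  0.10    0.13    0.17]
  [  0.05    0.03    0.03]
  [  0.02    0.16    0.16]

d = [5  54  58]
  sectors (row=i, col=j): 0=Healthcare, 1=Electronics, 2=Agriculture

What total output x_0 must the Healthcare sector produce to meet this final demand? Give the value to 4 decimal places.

29.5018

Form M = I − A:
  [  0.90   -0.13   -0.17]
  [ -0.05    0.97   -0.03]
  [ -0.02   -0.16    0.84]
Leontief inverse L = M⁻¹:
  [  1.1269    0.1898    0.2348]
  [  0.0593    1.0470    0.0494]
  [  0.0381    0.2039    1.2055]
Total output x = L · d:
  x_0 = 1.1269·5 + 0.1898·54 + 0.2348·58 = 29.5018
  x_1 = 0.0593·5 + 1.0470·54 + 0.0494·58 = 59.6997
  x_2 = 0.0381·5 + 0.2039·54 + 1.2055·58 = 81.1214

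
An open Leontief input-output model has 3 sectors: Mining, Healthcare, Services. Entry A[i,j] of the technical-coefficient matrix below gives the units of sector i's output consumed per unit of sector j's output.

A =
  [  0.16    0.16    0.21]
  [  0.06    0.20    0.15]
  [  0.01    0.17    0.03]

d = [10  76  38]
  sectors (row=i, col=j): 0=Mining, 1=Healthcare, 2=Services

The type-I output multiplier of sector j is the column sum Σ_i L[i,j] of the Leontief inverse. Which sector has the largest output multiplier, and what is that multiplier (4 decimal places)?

Healthcare (1.8605)

Form M = I − A:
  [  0.84   -0.16   -0.21]
  [ -0.06    0.80   -0.15]
  [ -0.01   -0.17    0.97]
Leontief inverse L = M⁻¹:
  [  1.2163    0.3094    0.3112]
  [  0.0968    1.3171    0.2246]
  [  0.0295    0.2340    1.0735]
Total output x = L · d:
  x_0 = 1.2163·10 + 0.3094·76 + 0.3112·38 = 47.4995
  x_1 = 0.0968·10 + 1.3171·76 + 0.2246·38 = 109.6012
  x_2 = 0.0295·10 + 0.2340·76 + 1.0735·38 = 58.8734
Output multipliers (column sums of L):
  Mining: 1.3425
  Healthcare: 1.8605
  Services: 1.6093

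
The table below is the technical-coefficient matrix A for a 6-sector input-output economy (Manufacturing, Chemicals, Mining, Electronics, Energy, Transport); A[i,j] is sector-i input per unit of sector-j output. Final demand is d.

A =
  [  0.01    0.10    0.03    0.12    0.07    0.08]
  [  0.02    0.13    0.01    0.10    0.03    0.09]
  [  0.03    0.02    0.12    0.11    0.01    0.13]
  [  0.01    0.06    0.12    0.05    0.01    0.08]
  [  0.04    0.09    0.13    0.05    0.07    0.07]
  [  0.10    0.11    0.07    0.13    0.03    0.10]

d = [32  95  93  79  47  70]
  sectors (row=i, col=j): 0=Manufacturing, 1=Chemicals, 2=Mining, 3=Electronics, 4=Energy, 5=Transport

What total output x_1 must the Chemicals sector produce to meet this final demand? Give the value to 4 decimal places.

145.1721

Form M = I − A:
  [  0.99   -0.10   -0.03   -0.12   -0.07   -0.08]
  [ -0.02    0.87   -0.01   -0.10   -0.03   -0.09]
  [ -0.03   -0.02    0.88   -0.11   -0.01   -0.13]
  [ -0.01   -0.06   -0.12    0.95   -0.01   -0.08]
  [ -0.04   -0.09   -0.13   -0.05    0.93   -0.07]
  [ -0.10   -0.11   -0.07   -0.13   -0.03    0.90]
Leontief inverse L = M⁻¹:
  [  1.0360    0.1613    0.0869    0.1824    0.0907    0.1440]
  [  0.0444    1.1908    0.0560    0.1604    0.0489    0.1492]
  [  0.0608    0.0753    1.1844    0.1819    0.0282    0.2024]
  [  0.0333    0.1040    0.1678    1.1073    0.0240    0.1379]
  [  0.0691    0.1525    0.1942    0.1248    1.0935    0.1456]
  [  0.1324    0.1894    0.1393    0.2181    0.0582    1.1859]
Total output x = L · d:
  x_0 = 1.0360·32 + 0.1613·95 + 0.0869·93 + 0.1824·79 + 0.0907·47 + 0.1440·70 = 85.3089
  x_1 = 0.0444·32 + 1.1908·95 + 0.0560·93 + 0.1604·79 + 0.0489·47 + 0.1492·70 = 145.1721
  x_2 = 0.0608·32 + 0.0753·95 + 1.1844·93 + 0.1819·79 + 0.0282·47 + 0.2024·70 = 149.1088
  x_3 = 0.0333·32 + 0.1040·95 + 0.1678·93 + 1.1073·79 + 0.0240·47 + 0.1379·70 = 124.8125
  x_4 = 0.0691·32 + 0.1525·95 + 0.1942·93 + 0.1248·79 + 1.0935·47 + 0.1456·70 = 106.2088
  x_5 = 0.1324·32 + 0.1894·95 + 0.1393·93 + 0.2181·79 + 0.0582·47 + 1.1859·70 = 138.1659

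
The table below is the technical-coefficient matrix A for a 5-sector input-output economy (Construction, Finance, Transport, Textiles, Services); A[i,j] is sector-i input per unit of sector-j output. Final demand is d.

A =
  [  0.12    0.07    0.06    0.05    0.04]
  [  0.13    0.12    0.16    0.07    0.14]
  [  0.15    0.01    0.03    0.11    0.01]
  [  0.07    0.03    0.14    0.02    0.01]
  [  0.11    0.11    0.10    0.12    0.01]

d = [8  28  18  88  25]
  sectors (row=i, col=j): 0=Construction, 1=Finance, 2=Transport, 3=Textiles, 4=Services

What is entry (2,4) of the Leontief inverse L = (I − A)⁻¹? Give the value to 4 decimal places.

Form M = I − A:
  [  0.88   -0.07   -0.06   -0.05   -0.04]
  [ -0.13    0.88   -0.16   -0.07   -0.14]
  [ -0.15   -0.01    0.97   -0.11   -0.01]
  [ -0.07   -0.03   -0.14    0.98   -0.01]
  [ -0.11   -0.11   -0.10   -0.12    0.99]
Leontief inverse L = M⁻¹:
  [  1.1861    0.1068    0.1105    0.0885    0.0650]
  [  0.2528    1.1872    0.2516    0.1482    0.1821]
  [  0.2020    0.0361    1.0717    0.1363    0.0255]
  [  0.1233    0.0507    0.1704    1.0524    0.0245]
  [  0.1952    0.1536    0.1691    0.1676    1.0431]
Total output x = L · d:
  x_0 = 1.1861·8 + 0.1068·28 + 0.1105·18 + 0.0885·88 + 0.0650·25 = 23.8803
  x_1 = 0.2528·8 + 1.1872·28 + 0.2516·18 + 0.1482·88 + 0.1821·25 = 57.3910
  x_2 = 0.2020·8 + 0.0361·28 + 1.0717·18 + 0.1363·88 + 0.0255·25 = 34.5469
  x_3 = 0.1233·8 + 0.0507·28 + 0.1704·18 + 1.0524·88 + 0.0245·25 = 98.7013
  x_4 = 0.1952·8 + 0.1536·28 + 0.1691·18 + 0.1676·88 + 1.0431·25 = 49.7360

L[2,4] = 0.0255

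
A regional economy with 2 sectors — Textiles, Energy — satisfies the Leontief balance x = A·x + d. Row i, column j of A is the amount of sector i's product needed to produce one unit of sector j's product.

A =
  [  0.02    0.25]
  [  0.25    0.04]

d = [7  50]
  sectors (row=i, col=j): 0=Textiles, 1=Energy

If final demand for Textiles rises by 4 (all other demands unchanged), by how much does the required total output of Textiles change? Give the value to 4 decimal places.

Form M = I − A:
  [  0.98   -0.25]
  [ -0.25    0.96]
Leontief inverse L = M⁻¹:
  [  1.0930    0.2846]
  [  0.2846    1.1158]
Total output x = L · d:
  x_0 = 1.0930·7 + 0.2846·50 = 21.8832
  x_1 = 0.2846·7 + 1.1158·50 = 57.7821
Δx_0 = L[0,0] · Δd_0 = 1.0930 · 4 = 4.3721

4.3721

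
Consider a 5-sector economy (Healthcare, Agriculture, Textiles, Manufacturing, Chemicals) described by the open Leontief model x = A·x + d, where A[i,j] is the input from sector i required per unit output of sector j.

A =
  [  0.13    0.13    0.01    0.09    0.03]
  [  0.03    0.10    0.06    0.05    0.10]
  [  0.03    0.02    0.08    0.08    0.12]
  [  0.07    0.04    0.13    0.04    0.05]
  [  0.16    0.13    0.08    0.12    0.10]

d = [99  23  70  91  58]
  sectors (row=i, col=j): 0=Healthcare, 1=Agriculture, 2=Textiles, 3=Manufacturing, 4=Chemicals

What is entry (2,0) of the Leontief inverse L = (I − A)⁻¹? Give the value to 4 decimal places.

Form M = I − A:
  [  0.87   -0.13   -0.01   -0.09   -0.03]
  [ -0.03    0.90   -0.06   -0.05   -0.10]
  [ -0.03   -0.02    0.92   -0.08   -0.12]
  [ -0.07   -0.04   -0.13    0.96   -0.05]
  [ -0.16   -0.13   -0.08   -0.12    0.90]
Leontief inverse L = M⁻¹:
  [  1.1822    0.1886    0.0506    0.1342    0.0746]
  [  0.0783    1.1504    0.1022    0.0944    0.1493]
  [  0.0819    0.0665    1.1245    0.1257    0.1670]
  [  0.1133    0.0820    0.1678    1.0825    0.0954]
  [  0.2439    0.2166    0.1461    0.1930    1.1735]
Total output x = L · d:
  x_0 = 1.1822·99 + 0.1886·23 + 0.0506·70 + 0.1342·91 + 0.0746·58 = 141.4524
  x_1 = 0.0783·99 + 1.1504·23 + 0.1022·70 + 0.0944·91 + 0.1493·58 = 58.6156
  x_2 = 0.0819·99 + 0.0665·23 + 1.1245·70 + 0.1257·91 + 0.1670·58 = 109.4820
  x_3 = 0.1133·99 + 0.0820·23 + 0.1678·70 + 1.0825·91 + 0.0954·58 = 128.8830
  x_4 = 0.2439·99 + 0.2166·23 + 0.1461·70 + 0.1930·91 + 1.1735·58 = 124.9744

L[2,0] = 0.0819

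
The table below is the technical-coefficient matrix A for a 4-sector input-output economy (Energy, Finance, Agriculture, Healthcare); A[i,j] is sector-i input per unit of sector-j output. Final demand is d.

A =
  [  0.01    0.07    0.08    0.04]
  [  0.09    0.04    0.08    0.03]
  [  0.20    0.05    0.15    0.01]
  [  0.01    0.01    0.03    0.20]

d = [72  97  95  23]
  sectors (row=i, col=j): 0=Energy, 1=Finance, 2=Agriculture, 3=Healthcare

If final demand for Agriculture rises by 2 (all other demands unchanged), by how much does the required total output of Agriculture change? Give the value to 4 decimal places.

2.4179

Form M = I − A:
  [  0.99   -0.07   -0.08   -0.04]
  [ -0.09    0.96   -0.08   -0.03]
  [ -0.20   -0.05    0.85   -0.01]
  [ -0.01   -0.01   -0.03    0.80]
Leontief inverse L = M⁻¹:
  [  1.0399    0.0820    0.1076    0.0564]
  [  0.1192    1.0567    0.1123    0.0470]
  [  0.2520    0.0817    1.2090    0.0308]
  [  0.0239    0.0173    0.0481    1.2524]
Total output x = L · d:
  x_0 = 1.0399·72 + 0.0820·97 + 0.1076·95 + 0.0564·23 = 94.3428
  x_1 = 0.1192·72 + 1.0567·97 + 0.1123·95 + 0.0470·23 = 122.8373
  x_2 = 0.2520·72 + 0.0817·97 + 1.2090·95 + 0.0308·23 = 141.6214
  x_3 = 0.0239·72 + 0.0173·97 + 0.0481·95 + 1.2524·23 = 36.7756
Δx_2 = L[2,2] · Δd_2 = 1.2090 · 2 = 2.4179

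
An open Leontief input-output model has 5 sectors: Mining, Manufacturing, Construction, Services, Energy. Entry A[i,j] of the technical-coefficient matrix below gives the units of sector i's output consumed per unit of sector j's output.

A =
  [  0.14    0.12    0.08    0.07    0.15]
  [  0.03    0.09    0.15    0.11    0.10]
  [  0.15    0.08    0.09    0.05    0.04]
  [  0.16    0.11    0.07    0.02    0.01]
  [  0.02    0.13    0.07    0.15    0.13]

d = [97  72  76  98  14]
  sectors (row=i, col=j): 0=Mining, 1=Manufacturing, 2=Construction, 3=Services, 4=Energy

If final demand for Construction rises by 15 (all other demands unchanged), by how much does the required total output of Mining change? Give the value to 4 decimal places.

2.6889

Form M = I − A:
  [  0.86   -0.12   -0.08   -0.07   -0.15]
  [ -0.03    0.91   -0.15   -0.11   -0.10]
  [ -0.15   -0.08    0.91   -0.05   -0.04]
  [ -0.16   -0.11   -0.07    0.98   -0.01]
  [ -0.02   -0.13   -0.07   -0.15    0.87]
Leontief inverse L = M⁻¹:
  [  1.2382    0.2345    0.1793    0.1623    0.2505]
  [  0.1188    1.1807    0.2318    0.1787    0.1689]
  [  0.2320    0.1626    1.1634    0.1115    0.1135]
  [  0.2331    0.1847    0.1400    1.0772    0.0802]
  [  0.1051    0.2267    0.1565    0.2251    1.2034]
Total output x = L · d:
  x_0 = 1.2382·97 + 0.2345·72 + 0.1793·76 + 0.1623·98 + 0.2505·14 = 170.0229
  x_1 = 0.1188·97 + 1.1807·72 + 0.2318·76 + 0.1787·98 + 0.1689·14 = 134.0234
  x_2 = 0.2320·97 + 0.1626·72 + 1.1634·76 + 0.1115·98 + 0.1135·14 = 135.1433
  x_3 = 0.2331·97 + 0.1847·72 + 0.1400·76 + 1.0772·98 + 0.0802·14 = 153.2444
  x_4 = 0.1051·97 + 0.2267·72 + 0.1565·76 + 0.2251·98 + 1.2034·14 = 77.3220
Δx_0 = L[0,2] · Δd_2 = 0.1793 · 15 = 2.6889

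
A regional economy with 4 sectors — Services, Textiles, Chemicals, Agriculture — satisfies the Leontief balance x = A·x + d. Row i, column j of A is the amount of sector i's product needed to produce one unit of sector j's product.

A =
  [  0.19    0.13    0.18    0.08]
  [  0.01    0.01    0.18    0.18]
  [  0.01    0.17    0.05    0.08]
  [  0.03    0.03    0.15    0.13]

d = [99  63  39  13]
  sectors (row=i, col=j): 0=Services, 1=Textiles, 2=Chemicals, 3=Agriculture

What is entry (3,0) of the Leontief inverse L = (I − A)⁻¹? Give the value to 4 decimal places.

L[3,0] = 0.0476

Form M = I − A:
  [  0.81   -0.13   -0.18   -0.08]
  [ -0.01    0.99   -0.18   -0.18]
  [ -0.01   -0.17    0.95   -0.08]
  [ -0.03   -0.03   -0.15    0.87]
Leontief inverse L = M⁻¹:
  [  1.2481    0.2226    0.3085    0.1892]
  [  0.0252    1.0629    0.2448    0.2447]
  [  0.0217    0.1992    1.1175    0.1460]
  [  0.0476    0.0787    0.2118    1.1896]
Total output x = L · d:
  x_0 = 1.2481·99 + 0.2226·63 + 0.3085·39 + 0.1892·13 = 152.0824
  x_1 = 0.0252·99 + 1.0629·63 + 0.2448·39 + 0.2447·13 = 82.1849
  x_2 = 0.0217·99 + 0.1992·63 + 1.1175·39 + 0.1460·13 = 60.1725
  x_3 = 0.0476·99 + 0.0787·63 + 0.2118·39 + 1.1896·13 = 33.3953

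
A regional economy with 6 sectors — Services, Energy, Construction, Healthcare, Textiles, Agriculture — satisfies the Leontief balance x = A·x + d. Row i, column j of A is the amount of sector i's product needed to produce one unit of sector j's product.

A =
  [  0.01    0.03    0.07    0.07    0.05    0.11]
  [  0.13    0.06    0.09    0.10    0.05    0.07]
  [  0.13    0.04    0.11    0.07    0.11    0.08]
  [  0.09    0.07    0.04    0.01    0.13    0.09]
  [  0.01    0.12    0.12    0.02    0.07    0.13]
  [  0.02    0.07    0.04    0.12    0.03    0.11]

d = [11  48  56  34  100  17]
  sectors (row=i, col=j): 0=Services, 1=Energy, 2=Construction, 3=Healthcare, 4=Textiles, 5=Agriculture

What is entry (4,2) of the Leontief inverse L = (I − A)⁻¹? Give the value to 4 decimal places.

Form M = I − A:
  [  0.99   -0.03   -0.07   -0.07   -0.05   -0.11]
  [ -0.13    0.94   -0.09   -0.10   -0.05   -0.07]
  [ -0.13   -0.04    0.89   -0.07   -0.11   -0.08]
  [ -0.09   -0.07   -0.04    0.99   -0.13   -0.09]
  [ -0.01   -0.12   -0.12   -0.02    0.93   -0.13]
  [ -0.02   -0.07   -0.04   -0.12   -0.03    0.89]
Leontief inverse L = M⁻¹:
  [  1.0493    0.0716    0.1153    0.1122    0.0951    0.1709]
  [  0.1858    1.1147    0.1571    0.1583    0.1157    0.1577]
  [  0.1868    0.1026    1.1869    0.1327    0.1802    0.1776]
  [  0.1315    0.1233    0.1024    1.0632    0.1799    0.1690]
  [  0.0715    0.1768    0.1892    0.0850    1.1298    0.2134]
  [  0.0667    0.1165    0.0885    0.1672    0.0817    1.1778]
Total output x = L · d:
  x_0 = 1.0493·11 + 0.0716·48 + 0.1153·56 + 0.1122·34 + 0.0951·100 + 0.1709·17 = 37.6687
  x_1 = 0.1858·11 + 1.1147·48 + 0.1571·56 + 0.1583·34 + 0.1157·100 + 0.1577·17 = 83.9856
  x_2 = 0.1868·11 + 0.1026·48 + 1.1869·56 + 0.1327·34 + 0.1802·100 + 0.1776·17 = 98.9957
  x_3 = 0.1315·11 + 0.1233·48 + 0.1024·56 + 1.0632·34 + 0.1799·100 + 0.1690·17 = 70.1109
  x_4 = 0.0715·11 + 0.1768·48 + 0.1892·56 + 0.0850·34 + 1.1298·100 + 0.2134·17 = 139.3619
  x_5 = 0.0667·11 + 0.1165·48 + 0.0885·56 + 0.1672·34 + 0.0817·100 + 1.1778·17 = 45.1532

L[4,2] = 0.1892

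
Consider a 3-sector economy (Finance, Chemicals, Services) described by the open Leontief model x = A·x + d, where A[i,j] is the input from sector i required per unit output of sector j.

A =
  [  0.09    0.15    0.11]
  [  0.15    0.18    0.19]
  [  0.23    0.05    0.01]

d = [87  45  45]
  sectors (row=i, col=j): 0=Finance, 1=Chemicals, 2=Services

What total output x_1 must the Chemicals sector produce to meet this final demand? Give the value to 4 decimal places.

Form M = I − A:
  [  0.91   -0.15   -0.11]
  [ -0.15    0.82   -0.19]
  [ -0.23   -0.05    0.99]
Leontief inverse L = M⁻¹:
  [  1.1804    0.2266    0.1746]
  [  0.2828    1.2882    0.2787]
  [  0.2885    0.1177    1.0647]
Total output x = L · d:
  x_0 = 1.1804·87 + 0.2266·45 + 0.1746·45 = 120.7482
  x_1 = 0.2828·87 + 1.2882·45 + 0.2787·45 = 95.1113
  x_2 = 0.2885·87 + 0.1177·45 + 1.0647·45 = 78.3108

95.1113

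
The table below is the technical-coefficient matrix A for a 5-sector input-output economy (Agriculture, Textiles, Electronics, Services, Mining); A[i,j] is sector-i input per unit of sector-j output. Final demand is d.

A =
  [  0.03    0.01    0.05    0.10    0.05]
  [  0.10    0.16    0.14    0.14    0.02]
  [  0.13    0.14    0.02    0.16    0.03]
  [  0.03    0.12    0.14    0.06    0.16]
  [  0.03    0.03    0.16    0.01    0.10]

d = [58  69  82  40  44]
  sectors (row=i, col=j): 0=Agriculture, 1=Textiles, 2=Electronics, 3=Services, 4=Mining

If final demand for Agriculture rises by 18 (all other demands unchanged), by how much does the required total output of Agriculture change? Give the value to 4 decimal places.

19.0056

Form M = I − A:
  [  0.97   -0.01   -0.05   -0.10   -0.05]
  [ -0.10    0.84   -0.14   -0.14   -0.02]
  [ -0.13   -0.14    0.98   -0.16   -0.03]
  [ -0.03   -0.12   -0.14    0.94   -0.16]
  [ -0.03   -0.03   -0.16   -0.01    0.90]
Leontief inverse L = M⁻¹:
  [  1.0559    0.0511    0.0950    0.1370    0.0873]
  [  0.1739    1.2716    0.2410    0.2499    0.0904]
  [  0.1828    0.2258    1.1124    0.2434    0.0955]
  [  0.0958    0.2123    0.2355    1.1481    0.2220]
  [  0.0746    0.0866    0.2116    0.0689    1.1365]
Total output x = L · d:
  x_0 = 1.0559·58 + 0.0511·69 + 0.0950·82 + 0.1370·40 + 0.0873·44 = 81.8802
  x_1 = 0.1739·58 + 1.2716·69 + 0.2410·82 + 0.2499·40 + 0.0904·44 = 131.5625
  x_2 = 0.1828·58 + 0.2258·69 + 1.1124·82 + 0.2434·40 + 0.0955·44 = 131.3356
  x_3 = 0.0958·58 + 0.2123·69 + 0.2355·82 + 1.1481·40 + 0.2220·44 = 95.2090
  x_4 = 0.0746·58 + 0.0866·69 + 0.2116·82 + 0.0689·40 + 1.1365·44 = 80.4101
Δx_0 = L[0,0] · Δd_0 = 1.0559 · 18 = 19.0056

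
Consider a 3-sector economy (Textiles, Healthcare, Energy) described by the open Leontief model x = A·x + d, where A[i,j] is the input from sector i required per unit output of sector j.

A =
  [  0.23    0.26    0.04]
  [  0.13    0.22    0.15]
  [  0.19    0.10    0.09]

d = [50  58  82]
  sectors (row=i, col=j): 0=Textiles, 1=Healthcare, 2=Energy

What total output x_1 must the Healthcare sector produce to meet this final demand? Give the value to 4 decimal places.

Form M = I − A:
  [  0.77   -0.26   -0.04]
  [ -0.13    0.78   -0.15]
  [ -0.19   -0.10    0.91]
Leontief inverse L = M⁻¹:
  [  1.4169    0.4906    0.1432]
  [  0.2994    1.4134    0.2461]
  [  0.3287    0.2578    1.1558]
Total output x = L · d:
  x_0 = 1.4169·50 + 0.4906·58 + 0.1432·82 = 111.0388
  x_1 = 0.2994·50 + 1.4134·58 + 0.2461·82 = 117.1279
  x_2 = 0.3287·50 + 0.2578·58 + 1.1558·82 = 126.1650

117.1279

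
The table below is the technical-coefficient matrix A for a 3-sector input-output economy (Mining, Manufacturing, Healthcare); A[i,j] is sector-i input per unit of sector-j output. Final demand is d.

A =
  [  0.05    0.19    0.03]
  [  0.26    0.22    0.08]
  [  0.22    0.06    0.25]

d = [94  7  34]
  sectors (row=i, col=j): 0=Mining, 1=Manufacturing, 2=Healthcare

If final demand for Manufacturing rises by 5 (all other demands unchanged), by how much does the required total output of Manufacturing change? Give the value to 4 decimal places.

Form M = I − A:
  [  0.95   -0.19   -0.03]
  [ -0.26    0.78   -0.08]
  [ -0.22   -0.06    0.75]
Leontief inverse L = M⁻¹:
  [  1.1485    0.2856    0.0764]
  [  0.4208    1.3973    0.1659]
  [  0.3706    0.1956    1.3690]
Total output x = L · d:
  x_0 = 1.1485·94 + 0.2856·7 + 0.0764·34 = 112.5565
  x_1 = 0.4208·94 + 1.3973·7 + 0.1659·34 = 54.9802
  x_2 = 0.3706·94 + 0.1956·7 + 1.3690·34 = 82.7483
Δx_1 = L[1,1] · Δd_1 = 1.3973 · 5 = 6.9866

6.9866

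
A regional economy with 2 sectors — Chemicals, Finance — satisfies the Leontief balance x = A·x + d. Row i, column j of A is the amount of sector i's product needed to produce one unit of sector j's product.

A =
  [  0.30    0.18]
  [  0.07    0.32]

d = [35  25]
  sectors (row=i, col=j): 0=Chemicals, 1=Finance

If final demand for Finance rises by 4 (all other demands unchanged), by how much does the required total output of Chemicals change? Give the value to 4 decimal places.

Form M = I − A:
  [  0.70   -0.18]
  [ -0.07    0.68]
Leontief inverse L = M⁻¹:
  [  1.4674    0.3884]
  [  0.1511    1.5106]
Total output x = L · d:
  x_0 = 1.4674·35 + 0.3884·25 = 61.0703
  x_1 = 0.1511·35 + 1.5106·25 = 43.0514
Δx_0 = L[0,1] · Δd_1 = 0.3884 · 4 = 1.5537

1.5537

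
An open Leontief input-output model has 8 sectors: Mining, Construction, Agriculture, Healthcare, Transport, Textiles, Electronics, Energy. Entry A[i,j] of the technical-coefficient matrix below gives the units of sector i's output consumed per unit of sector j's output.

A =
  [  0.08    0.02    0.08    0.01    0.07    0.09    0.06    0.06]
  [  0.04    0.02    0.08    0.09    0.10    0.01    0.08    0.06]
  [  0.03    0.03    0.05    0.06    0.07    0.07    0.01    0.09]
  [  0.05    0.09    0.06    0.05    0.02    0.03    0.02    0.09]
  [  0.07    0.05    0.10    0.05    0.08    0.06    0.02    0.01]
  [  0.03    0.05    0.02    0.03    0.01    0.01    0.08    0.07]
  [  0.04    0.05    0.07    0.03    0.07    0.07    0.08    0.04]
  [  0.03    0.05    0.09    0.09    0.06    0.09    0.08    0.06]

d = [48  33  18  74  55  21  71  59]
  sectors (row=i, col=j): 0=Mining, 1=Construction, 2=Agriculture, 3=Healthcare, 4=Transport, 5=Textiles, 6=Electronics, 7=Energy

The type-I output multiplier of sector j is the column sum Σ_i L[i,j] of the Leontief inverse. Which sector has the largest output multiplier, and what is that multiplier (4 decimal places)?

Agriculture (1.9772)

Form M = I − A:
  [  0.92   -0.02   -0.08   -0.01   -0.07   -0.09   -0.06   -0.06]
  [ -0.04    0.98   -0.08   -0.09   -0.10   -0.01   -0.08   -0.06]
  [ -0.03   -0.03    0.95   -0.06   -0.07   -0.07   -0.01   -0.09]
  [ -0.05   -0.09   -0.06    0.95   -0.02   -0.03   -0.02   -0.09]
  [ -0.07   -0.05   -0.10   -0.05    0.92   -0.06   -0.02   -0.01]
  [ -0.03   -0.05   -0.02   -0.03   -0.01    0.99   -0.08   -0.07]
  [ -0.04   -0.05   -0.07   -0.03   -0.07   -0.07    0.92   -0.04]
  [ -0.03   -0.05   -0.09   -0.09   -0.06   -0.09   -0.08    0.94]
Leontief inverse L = M⁻¹:
  [  1.1181    0.0555    0.1354    0.0498    0.1190    0.1377    0.1043    0.1086]
  [  0.0804    1.0613    0.1412    0.1345    0.1521    0.0598    0.1201    0.1105]
  [  0.0626    0.0646    1.0999    0.0998    0.1112    0.1094    0.0474    0.1343]
  [  0.0828    0.1225    0.1122    1.0928    0.0662    0.0706    0.0605    0.1370]
  [  0.1067    0.0834    0.1518    0.0883    1.1267    0.1014    0.0560    0.0570]
  [  0.0540    0.0748    0.0593    0.0599    0.0446    1.0417    0.1124    0.1025]
  [  0.0758    0.0852    0.1237    0.0701    0.1182    0.1130    1.1221    0.0862]
  [  0.0723    0.0959    0.1538    0.1403    0.1151    0.1406    0.1299    1.1199]
Total output x = L · d:
  x_0 = 1.1181·48 + 0.0555·33 + 0.1354·18 + 0.0498·74 + 0.1190·55 + 0.1377·21 + 0.1043·71 + 0.1086·59 = 84.8719
  x_1 = 0.0804·48 + 1.0613·33 + 0.1412·18 + 0.1345·74 + 0.1521·55 + 0.0598·21 + 0.1201·71 + 0.1105·59 = 76.0436
  x_2 = 0.0626·48 + 0.0646·33 + 1.0999·18 + 0.0998·74 + 0.1112·55 + 0.1094·21 + 0.0474·71 + 0.1343·59 = 52.0266
  x_3 = 0.0828·48 + 0.1225·33 + 0.1122·18 + 1.0928·74 + 0.0662·55 + 0.0706·21 + 0.0605·71 + 0.1370·59 = 108.4118
  x_4 = 0.1067·48 + 0.0834·33 + 0.1518·18 + 0.0883·74 + 1.1267·55 + 0.1014·21 + 0.0560·71 + 0.0570·59 = 88.5818
  x_5 = 0.0540·48 + 0.0748·33 + 0.0593·18 + 0.0599·74 + 0.0446·55 + 1.0417·21 + 0.1124·71 + 0.1025·59 = 48.9212
  x_6 = 0.0758·48 + 0.0852·33 + 0.1237·18 + 0.0701·74 + 0.1182·55 + 0.1130·21 + 1.1221·71 + 0.0862·59 = 107.4904
  x_7 = 0.0723·48 + 0.0959·33 + 0.1538·18 + 0.1403·74 + 0.1151·55 + 0.1406·21 + 0.1299·71 + 1.1199·59 = 104.3668
Output multipliers (column sums of L):
  Mining: 1.6528
  Construction: 1.6432
  Agriculture: 1.9772
  Healthcare: 1.7353
  Transport: 1.8532
  Textiles: 1.7743
  Electronics: 1.7528
  Energy: 1.8561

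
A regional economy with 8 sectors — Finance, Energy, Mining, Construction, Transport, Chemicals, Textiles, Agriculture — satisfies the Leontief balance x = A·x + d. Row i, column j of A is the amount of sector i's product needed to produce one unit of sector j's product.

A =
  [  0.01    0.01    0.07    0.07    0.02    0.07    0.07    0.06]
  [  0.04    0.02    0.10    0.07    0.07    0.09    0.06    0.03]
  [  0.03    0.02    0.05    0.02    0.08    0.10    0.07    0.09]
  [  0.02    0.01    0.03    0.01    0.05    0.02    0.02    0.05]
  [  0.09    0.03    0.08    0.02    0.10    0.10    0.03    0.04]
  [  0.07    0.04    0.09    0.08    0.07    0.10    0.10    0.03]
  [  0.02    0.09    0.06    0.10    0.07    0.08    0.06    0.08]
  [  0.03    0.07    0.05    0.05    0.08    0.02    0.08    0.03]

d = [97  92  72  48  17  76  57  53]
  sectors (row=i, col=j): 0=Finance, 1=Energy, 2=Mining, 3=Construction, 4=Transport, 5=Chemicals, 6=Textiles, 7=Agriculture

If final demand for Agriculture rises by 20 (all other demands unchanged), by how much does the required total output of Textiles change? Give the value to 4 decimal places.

2.6087

Form M = I − A:
  [  0.99   -0.01   -0.07   -0.07   -0.02   -0.07   -0.07   -0.06]
  [ -0.04    0.98   -0.10   -0.07   -0.07   -0.09   -0.06   -0.03]
  [ -0.03   -0.02    0.95   -0.02   -0.08   -0.10   -0.07   -0.09]
  [ -0.02   -0.01   -0.03    0.99   -0.05   -0.02   -0.02   -0.05]
  [ -0.09   -0.03   -0.08   -0.02    0.90   -0.10   -0.03   -0.04]
  [ -0.07   -0.04   -0.09   -0.08   -0.07    0.90   -0.10   -0.03]
  [ -0.02   -0.09   -0.06   -0.10   -0.07   -0.08    0.94   -0.08]
  [ -0.03   -0.07   -0.05   -0.05   -0.08   -0.02   -0.08    0.97]
Leontief inverse L = M⁻¹:
  [  1.0371    0.0383    0.1132    0.1057    0.0687    0.1193    0.1135    0.0972]
  [  0.0774    1.0521    0.1574    0.1140    0.1320    0.1578    0.1147    0.0776]
  [  0.0685    0.0563    1.1084    0.0670    0.1427    0.1657    0.1262    0.1337]
  [  0.0371    0.0254    0.0555    1.0291    0.0783    0.0486    0.0440    0.0696]
  [  0.1306    0.0620    0.1428    0.0673    1.1634    0.1728    0.0887    0.0874]
  [  0.1134    0.0799    0.1601    0.1365    0.1431    1.1814    0.1661    0.0875]
  [  0.0624    0.1277    0.1270    0.1511    0.1417    0.1534    1.1212    0.1304]
  [  0.0614    0.0986    0.1004    0.0888    0.1336    0.0774    0.1238    1.0698]
Total output x = L · d:
  x_0 = 1.0371·97 + 0.0383·92 + 0.1132·72 + 0.1057·48 + 0.0687·17 + 0.1193·76 + 0.1135·57 + 0.0972·53 = 139.2043
  x_1 = 0.0774·97 + 1.0521·92 + 0.1574·72 + 0.1140·48 + 0.1320·17 + 0.1578·76 + 0.1147·57 + 0.0776·53 = 146.0004
  x_2 = 0.0685·97 + 0.0563·92 + 1.1084·72 + 0.0670·48 + 0.1427·17 + 0.1657·76 + 0.1262·57 + 0.1337·53 = 124.1420
  x_3 = 0.0371·97 + 0.0254·92 + 0.0555·72 + 1.0291·48 + 0.0783·17 + 0.0486·76 + 0.0440·57 + 0.0696·53 = 70.5559
  x_4 = 0.1306·97 + 0.0620·92 + 0.1428·72 + 0.0673·48 + 1.1634·17 + 0.1728·76 + 0.0887·57 + 0.0874·53 = 74.4838
  x_5 = 0.1134·97 + 0.0799·92 + 0.1601·72 + 0.1365·48 + 0.1431·17 + 1.1814·76 + 0.1661·57 + 0.0875·53 = 142.7514
  x_6 = 0.0624·97 + 0.1277·92 + 0.1270·72 + 0.1511·48 + 0.1417·17 + 0.1534·76 + 1.1212·57 + 0.1304·53 = 119.0810
  x_7 = 0.0614·97 + 0.0986·92 + 0.1004·72 + 0.0888·48 + 0.1336·17 + 0.0774·76 + 0.1238·57 + 1.0698·53 = 98.4240
Δx_6 = L[6,7] · Δd_7 = 0.1304 · 20 = 2.6087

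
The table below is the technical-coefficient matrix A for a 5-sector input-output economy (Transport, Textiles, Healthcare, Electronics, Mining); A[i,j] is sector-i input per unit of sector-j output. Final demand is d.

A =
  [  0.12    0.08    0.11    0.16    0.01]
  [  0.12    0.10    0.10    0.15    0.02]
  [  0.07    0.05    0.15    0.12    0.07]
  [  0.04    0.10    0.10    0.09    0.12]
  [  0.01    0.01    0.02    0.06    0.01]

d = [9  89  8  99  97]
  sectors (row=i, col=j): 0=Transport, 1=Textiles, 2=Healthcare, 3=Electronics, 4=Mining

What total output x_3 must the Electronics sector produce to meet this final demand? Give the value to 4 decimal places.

Form M = I − A:
  [  0.88   -0.08   -0.11   -0.16   -0.01]
  [ -0.12    0.90   -0.10   -0.15   -0.02]
  [ -0.07   -0.05    0.85   -0.12   -0.07]
  [ -0.04   -0.10   -0.10    0.91   -0.12]
  [ -0.01   -0.01   -0.02   -0.06    0.99]
Leontief inverse L = M⁻¹:
  [  1.1852    0.1466    0.2030    0.2634    0.0612]
  [  0.1870    1.1676    0.1933    0.2555    0.0701]
  [  0.1230    0.1039    1.2319    0.2088    0.1158]
  [  0.0890    0.1494    0.1707    1.1721    0.1581]
  [  0.0217    0.0244    0.0392    0.0805    1.0233]
Total output x = L · d:
  x_0 = 1.1852·9 + 0.1466·89 + 0.2030·8 + 0.2634·99 + 0.0612·97 = 57.3447
  x_1 = 0.1870·9 + 1.1676·89 + 0.1933·8 + 0.2555·99 + 0.0701·97 = 139.2393
  x_2 = 0.1230·9 + 0.1039·89 + 1.2319·8 + 0.2088·99 + 0.1158·97 = 52.1062
  x_3 = 0.0890·9 + 0.1494·89 + 0.1707·8 + 1.1721·99 + 0.1581·97 = 146.8334
  x_4 = 0.0217·9 + 0.0244·89 + 0.0392·8 + 0.0805·99 + 1.0233·97 = 109.9171

146.8334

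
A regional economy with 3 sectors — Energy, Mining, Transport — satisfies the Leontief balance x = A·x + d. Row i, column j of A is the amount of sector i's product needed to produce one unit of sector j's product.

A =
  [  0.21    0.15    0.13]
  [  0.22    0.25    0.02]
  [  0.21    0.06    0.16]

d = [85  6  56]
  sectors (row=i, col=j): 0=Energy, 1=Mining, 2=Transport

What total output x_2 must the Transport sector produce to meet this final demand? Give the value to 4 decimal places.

103.7960

Form M = I − A:
  [  0.79   -0.15   -0.13]
  [ -0.22    0.75   -0.02]
  [ -0.21   -0.06    0.84]
Leontief inverse L = M⁻¹:
  [  1.4092    0.2999    0.2252]
  [  0.4236    1.4260    0.0995]
  [  0.3826    0.1768    1.2539]
Total output x = L · d:
  x_0 = 1.4092·85 + 0.2999·6 + 0.2252·56 = 134.1939
  x_1 = 0.4236·85 + 1.4260·6 + 0.0995·56 = 50.1314
  x_2 = 0.3826·85 + 0.1768·6 + 1.2539·56 = 103.7960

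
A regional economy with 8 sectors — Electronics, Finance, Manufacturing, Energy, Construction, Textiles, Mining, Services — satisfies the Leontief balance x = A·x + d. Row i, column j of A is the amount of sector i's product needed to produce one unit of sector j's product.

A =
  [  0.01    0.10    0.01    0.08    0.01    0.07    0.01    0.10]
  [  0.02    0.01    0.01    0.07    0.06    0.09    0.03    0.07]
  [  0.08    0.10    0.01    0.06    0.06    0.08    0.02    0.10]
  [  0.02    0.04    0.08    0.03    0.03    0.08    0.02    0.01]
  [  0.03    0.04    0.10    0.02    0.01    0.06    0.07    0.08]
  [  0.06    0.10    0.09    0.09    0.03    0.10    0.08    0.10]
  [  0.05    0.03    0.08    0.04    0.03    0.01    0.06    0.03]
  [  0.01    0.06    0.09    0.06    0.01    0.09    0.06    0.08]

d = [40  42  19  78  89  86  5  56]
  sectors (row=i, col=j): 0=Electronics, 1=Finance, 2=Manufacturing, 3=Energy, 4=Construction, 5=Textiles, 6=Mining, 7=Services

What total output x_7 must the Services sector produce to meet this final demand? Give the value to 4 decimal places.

98.6456

Form M = I − A:
  [  0.99   -0.10   -0.01   -0.08   -0.01   -0.07   -0.01   -0.10]
  [ -0.02    0.99   -0.01   -0.07   -0.06   -0.09   -0.03   -0.07]
  [ -0.08   -0.10    0.99   -0.06   -0.06   -0.08   -0.02   -0.10]
  [ -0.02   -0.04   -0.08    0.97   -0.03   -0.08   -0.02   -0.01]
  [ -0.03   -0.04   -0.10   -0.02    0.99   -0.06   -0.07   -0.08]
  [ -0.06   -0.10   -0.09   -0.09   -0.03    0.90   -0.08   -0.10]
  [ -0.05   -0.03   -0.08   -0.04   -0.03   -0.01    0.94   -0.03]
  [ -0.01   -0.06   -0.09   -0.06   -0.01   -0.09   -0.06    0.92]
Leontief inverse L = M⁻¹:
  [  1.0320    0.1389    0.0533    0.1218    0.0324    0.1271    0.0418    0.1479]
  [  0.0431    1.0507    0.0560    0.1072    0.0781    0.1404    0.0626    0.1160]
  [  0.1080    0.1538    1.0646    0.1145    0.0865    0.1517    0.0611    0.1664]
  [  0.0441    0.0782    0.1123    1.0650    0.0500    0.1251    0.0458    0.0540]
  [  0.0595    0.0878    0.1424    0.0647    1.0346    0.1155    0.1033    0.1352]
  [  0.1019    0.1704    0.1576    0.1588    0.0675    1.1884    0.1311    0.1822]
  [  0.0717    0.0655    0.1107    0.0722    0.0487    0.0507    1.0830    0.0707]
  [  0.0428    0.1121    0.1399    0.1099    0.0382    0.1544    0.0981    1.1398]
Total output x = L · d:
  x_0 = 1.0320·40 + 0.1389·42 + 0.0533·19 + 0.1218·78 + 0.0324·89 + 0.1271·86 + 0.0418·5 + 0.1479·56 = 79.9275
  x_1 = 0.0431·40 + 1.0507·42 + 0.0560·19 + 0.1072·78 + 0.0781·89 + 0.1404·86 + 0.0626·5 + 0.1160·56 = 81.1178
  x_2 = 0.1080·40 + 0.1538·42 + 1.0646·19 + 0.1145·78 + 0.0865·89 + 0.1517·86 + 0.0611·5 + 0.1664·56 = 70.3152
  x_3 = 0.0441·40 + 0.0782·42 + 0.1123·19 + 1.0650·78 + 0.0500·89 + 0.1251·86 + 0.0458·5 + 0.0540·56 = 108.7173
  x_4 = 0.0595·40 + 0.0878·42 + 0.1424·19 + 0.0647·78 + 1.0346·89 + 0.1155·86 + 0.1033·5 + 0.1352·56 = 123.9200
  x_5 = 0.1019·40 + 0.1704·42 + 0.1576·19 + 0.1588·78 + 0.0675·89 + 1.1884·86 + 0.1311·5 + 0.1822·56 = 145.6848
  x_6 = 0.0717·40 + 0.0655·42 + 0.1107·19 + 0.0722·78 + 0.0487·89 + 0.0507·86 + 1.0830·5 + 0.0707·56 = 31.4230
  x_7 = 0.0428·40 + 0.1121·42 + 0.1399·19 + 0.1099·78 + 0.0382·89 + 0.1544·86 + 0.0981·5 + 1.1398·56 = 98.6456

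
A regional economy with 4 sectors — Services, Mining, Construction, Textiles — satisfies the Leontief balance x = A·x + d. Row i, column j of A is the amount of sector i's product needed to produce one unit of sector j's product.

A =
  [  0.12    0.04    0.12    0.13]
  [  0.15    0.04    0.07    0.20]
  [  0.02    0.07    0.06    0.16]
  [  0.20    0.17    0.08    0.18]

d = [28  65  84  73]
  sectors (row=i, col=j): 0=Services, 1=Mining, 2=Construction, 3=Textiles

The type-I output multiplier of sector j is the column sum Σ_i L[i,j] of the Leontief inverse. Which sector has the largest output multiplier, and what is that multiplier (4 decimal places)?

Textiles (2.2487)

Form M = I − A:
  [  0.88   -0.04   -0.12   -0.13]
  [ -0.15    0.96   -0.07   -0.20]
  [ -0.02   -0.07    0.94   -0.16]
  [ -0.20   -0.17   -0.08    0.82]
Leontief inverse L = M⁻¹:
  [  1.2174    0.1096    0.1853    0.2559]
  [  0.2740    1.1253    0.1483    0.3468]
  [  0.1083    0.1326    1.1102    0.2661]
  [  0.3643    0.2730    0.1843    1.3798]
Total output x = L · d:
  x_0 = 1.2174·28 + 0.1096·65 + 0.1853·84 + 0.2559·73 = 75.4578
  x_1 = 0.2740·28 + 1.1253·65 + 0.1483·84 + 0.3468·73 = 118.5950
  x_2 = 0.1083·28 + 0.1326·65 + 1.1102·84 + 0.2661·73 = 124.3342
  x_3 = 0.3643·28 + 0.2730·65 + 0.1843·84 + 1.3798·73 = 144.1457
Output multipliers (column sums of L):
  Services: 1.9640
  Mining: 1.6404
  Construction: 1.6281
  Textiles: 2.2487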